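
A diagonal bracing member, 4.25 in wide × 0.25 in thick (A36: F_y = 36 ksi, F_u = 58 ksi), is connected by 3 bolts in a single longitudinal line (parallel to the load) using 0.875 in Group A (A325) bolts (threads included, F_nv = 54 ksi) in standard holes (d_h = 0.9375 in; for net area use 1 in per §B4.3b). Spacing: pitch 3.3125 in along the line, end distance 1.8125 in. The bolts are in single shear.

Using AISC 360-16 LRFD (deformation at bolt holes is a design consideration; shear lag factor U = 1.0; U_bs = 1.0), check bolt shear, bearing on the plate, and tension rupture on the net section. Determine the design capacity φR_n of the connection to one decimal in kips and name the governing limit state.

Bolt shear: A_b = π(0.875)²/4 = 0.60132 in². φR_n = 0.75 × 54 × 0.60132 × 3 × 1 = 73.1 kips.
Bearing (0.25 in plate, F_u = 58 ksi): end bolts L_c = 1.8125 − 0.9375/2 = 1.34375, R_n = min(1.2×1.34375×0.25×58, 2.4×0.875×0.25×58) = 23.381 kips/bolt; interior L_c = 3.3125 − 0.9375 = 2.375, R_n = 30.45 kips/bolt. φR_n = 0.75 × (1×23.381 + 2×30.45) = 63.2 kips.
Tension rupture (net): A_n = (4.25 − 1×1)×0.25 = 0.8125 in² (U = 1.0, A_e = A_n). φR_n = 0.75 × 58 × 0.8125 = 35.3 kips.
Governing: min(73.1, 63.2, 35.3) = 35.3 kips → net-section rupture.

35.3 kips (net-section rupture governs)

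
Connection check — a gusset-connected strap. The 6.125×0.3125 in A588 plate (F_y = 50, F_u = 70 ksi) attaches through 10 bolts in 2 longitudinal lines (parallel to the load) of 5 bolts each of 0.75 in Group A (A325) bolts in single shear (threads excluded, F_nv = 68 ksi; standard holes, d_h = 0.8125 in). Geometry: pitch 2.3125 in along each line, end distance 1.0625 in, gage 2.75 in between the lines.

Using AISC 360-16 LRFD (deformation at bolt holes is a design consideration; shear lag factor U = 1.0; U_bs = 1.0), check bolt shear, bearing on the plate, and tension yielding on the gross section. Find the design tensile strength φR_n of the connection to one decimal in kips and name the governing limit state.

86.1 kips (gross-section yield governs)

Bolt shear: A_b = π(0.75)²/4 = 0.44179 in². φR_n = 0.75 × 68 × 0.44179 × 10 × 1 = 225.3 kips.
Bearing (0.3125 in plate, F_u = 70 ksi): end bolts L_c = 1.0625 − 0.8125/2 = 0.65625, R_n = min(1.2×0.65625×0.3125×70, 2.4×0.75×0.3125×70) = 17.227 kips/bolt; interior L_c = 2.3125 − 0.8125 = 1.5, R_n = 39.375 kips/bolt. φR_n = 0.75 × (2×17.227 + 8×39.375) = 262.1 kips.
Tension yield (gross): A_g = 6.125×0.3125 = 1.9141 in². φR_n = 0.90 × 50 × 1.9141 = 86.1 kips.
Governing: min(225.3, 262.1, 86.1) = 86.1 kips → gross-section yield.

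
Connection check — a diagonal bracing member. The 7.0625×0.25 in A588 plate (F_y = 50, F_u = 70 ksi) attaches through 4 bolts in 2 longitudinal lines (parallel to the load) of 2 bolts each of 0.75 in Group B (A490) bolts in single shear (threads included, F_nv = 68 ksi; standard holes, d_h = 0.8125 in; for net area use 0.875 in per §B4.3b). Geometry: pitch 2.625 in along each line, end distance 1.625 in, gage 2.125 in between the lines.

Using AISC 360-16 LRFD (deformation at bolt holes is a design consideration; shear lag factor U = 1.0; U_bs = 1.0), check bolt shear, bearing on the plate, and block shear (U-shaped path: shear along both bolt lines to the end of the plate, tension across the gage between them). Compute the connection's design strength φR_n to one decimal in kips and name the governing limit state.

62.7 kips (block shear governs)

Bolt shear: A_b = π(0.75)²/4 = 0.44179 in². φR_n = 0.75 × 68 × 0.44179 × 4 × 1 = 90.1 kips.
Bearing (0.25 in plate, F_u = 70 ksi): end bolts L_c = 1.625 − 0.8125/2 = 1.21875, R_n = min(1.2×1.21875×0.25×70, 2.4×0.75×0.25×70) = 25.594 kips/bolt; interior L_c = 2.625 − 0.8125 = 1.8125, R_n = 31.5 kips/bolt. φR_n = 0.75 × (2×25.594 + 2×31.5) = 85.6 kips.
Block shear: shear path 2×[1.625+1×2.625] = 2×4.25 in, A_gv = 2.125, A_nv = 2×(4.25 − 1.5×0.875)×0.25 = 1.4688 in²; tension across gage: (2.125 − 1×0.875)×0.25 = 0.3125 in². R_n = min(0.6×70×1.4688, 0.6×50×2.125) + 1.0×70×0.3125 = min(61.69, 63.75) + 21.875 = 83.565 kips. φR_n = 0.75 × 83.565 = 62.7 kips.
Governing: min(90.1, 85.6, 62.7) = 62.7 kips → block shear.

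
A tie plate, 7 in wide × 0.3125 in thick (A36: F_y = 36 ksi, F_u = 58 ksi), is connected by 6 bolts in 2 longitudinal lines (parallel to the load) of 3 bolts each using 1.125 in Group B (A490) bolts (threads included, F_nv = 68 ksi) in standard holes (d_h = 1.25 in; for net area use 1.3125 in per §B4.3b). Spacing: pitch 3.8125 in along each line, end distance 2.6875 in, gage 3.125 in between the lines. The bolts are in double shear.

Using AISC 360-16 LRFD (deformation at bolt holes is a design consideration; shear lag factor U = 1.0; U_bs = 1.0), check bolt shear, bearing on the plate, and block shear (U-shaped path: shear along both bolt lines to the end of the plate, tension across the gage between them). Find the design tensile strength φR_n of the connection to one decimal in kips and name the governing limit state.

129.1 kips (block shear governs)

Bolt shear: A_b = π(1.125)²/4 = 0.99402 in². φR_n = 0.75 × 68 × 0.99402 × 6 × 2 = 608.3 kips.
Bearing (0.3125 in plate, F_u = 58 ksi): end bolts L_c = 2.6875 − 1.25/2 = 2.0625, R_n = min(1.2×2.0625×0.3125×58, 2.4×1.125×0.3125×58) = 44.859 kips/bolt; interior L_c = 3.8125 − 1.25 = 2.5625, R_n = 48.938 kips/bolt. φR_n = 0.75 × (2×44.859 + 4×48.938) = 214.1 kips.
Block shear: shear path 2×[2.6875+2×3.8125] = 2×10.3125 in, A_gv = 6.4453, A_nv = 2×(10.3125 − 2.5×1.3125)×0.3125 = 4.3945 in²; tension across gage: (3.125 − 1×1.3125)×0.3125 = 0.56641 in². R_n = min(0.6×58×4.3945, 0.6×36×6.4453) + 1.0×58×0.56641 = min(152.93, 139.22) + 32.852 = 172.07 kips. φR_n = 0.75 × 172.07 = 129.1 kips.
Governing: min(608.3, 214.1, 129.1) = 129.1 kips → block shear.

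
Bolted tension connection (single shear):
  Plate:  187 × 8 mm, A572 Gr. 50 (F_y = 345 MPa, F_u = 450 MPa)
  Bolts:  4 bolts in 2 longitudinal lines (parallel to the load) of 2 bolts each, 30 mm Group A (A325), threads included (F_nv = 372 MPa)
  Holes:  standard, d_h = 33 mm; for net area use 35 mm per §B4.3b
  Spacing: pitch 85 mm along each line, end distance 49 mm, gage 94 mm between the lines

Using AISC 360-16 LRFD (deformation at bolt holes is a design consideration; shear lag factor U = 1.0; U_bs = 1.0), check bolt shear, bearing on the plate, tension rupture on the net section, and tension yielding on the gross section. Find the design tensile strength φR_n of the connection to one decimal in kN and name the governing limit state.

315.9 kN (net-section rupture governs)

Bolt shear: A_b = π(30)²/4 = 706.86 mm². φR_n = 0.75 × 372 × 706.86 × 4 × 1 = 788.9 kN.
Bearing (8 mm plate, F_u = 450 MPa): end bolts L_c = 49 − 33/2 = 32.5, R_n = min(1.2×32.5×8×450, 2.4×30×8×450) = 140.4 kN/bolt; interior L_c = 85 − 33 = 52, R_n = 224.64 kN/bolt. φR_n = 0.75 × (2×140.4 + 2×224.64) = 547.6 kN.
Tension rupture (net): A_n = (187 − 2×35)×8 = 936 mm² (U = 1.0, A_e = A_n). φR_n = 0.75 × 450 × 936 = 315.9 kN.
Tension yield (gross): A_g = 187×8 = 1496 mm². φR_n = 0.90 × 345 × 1496 = 464.5 kN.
Governing: min(788.9, 547.6, 315.9, 464.5) = 315.9 kN → net-section rupture.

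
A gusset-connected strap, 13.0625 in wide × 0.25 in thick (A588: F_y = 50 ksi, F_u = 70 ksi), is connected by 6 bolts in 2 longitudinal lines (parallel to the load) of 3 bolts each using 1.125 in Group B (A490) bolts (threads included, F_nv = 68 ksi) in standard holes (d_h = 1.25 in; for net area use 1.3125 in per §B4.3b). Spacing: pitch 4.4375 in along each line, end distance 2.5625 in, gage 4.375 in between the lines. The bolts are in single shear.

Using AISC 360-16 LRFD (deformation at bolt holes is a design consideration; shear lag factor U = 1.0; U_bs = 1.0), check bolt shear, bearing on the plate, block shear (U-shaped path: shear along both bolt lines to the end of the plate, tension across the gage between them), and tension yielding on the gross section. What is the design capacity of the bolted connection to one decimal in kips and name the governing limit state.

147.0 kips (gross-section yield governs)

Bolt shear: A_b = π(1.125)²/4 = 0.99402 in². φR_n = 0.75 × 68 × 0.99402 × 6 × 1 = 304.2 kips.
Bearing (0.25 in plate, F_u = 70 ksi): end bolts L_c = 2.5625 − 1.25/2 = 1.9375, R_n = min(1.2×1.9375×0.25×70, 2.4×1.125×0.25×70) = 40.688 kips/bolt; interior L_c = 4.4375 − 1.25 = 3.1875, R_n = 47.25 kips/bolt. φR_n = 0.75 × (2×40.688 + 4×47.25) = 202.8 kips.
Block shear: shear path 2×[2.5625+2×4.4375] = 2×11.4375 in, A_gv = 5.7188, A_nv = 2×(11.4375 − 2.5×1.3125)×0.25 = 4.0781 in²; tension across gage: (4.375 − 1×1.3125)×0.25 = 0.76563 in². R_n = min(0.6×70×4.0781, 0.6×50×5.7188) + 1.0×70×0.76563 = min(171.28, 171.56) + 53.594 = 224.87 kips. φR_n = 0.75 × 224.87 = 168.7 kips.
Tension yield (gross): A_g = 13.0625×0.25 = 3.2656 in². φR_n = 0.90 × 50 × 3.2656 = 147.0 kips.
Governing: min(304.2, 202.8, 168.7, 147.0) = 147.0 kips → gross-section yield.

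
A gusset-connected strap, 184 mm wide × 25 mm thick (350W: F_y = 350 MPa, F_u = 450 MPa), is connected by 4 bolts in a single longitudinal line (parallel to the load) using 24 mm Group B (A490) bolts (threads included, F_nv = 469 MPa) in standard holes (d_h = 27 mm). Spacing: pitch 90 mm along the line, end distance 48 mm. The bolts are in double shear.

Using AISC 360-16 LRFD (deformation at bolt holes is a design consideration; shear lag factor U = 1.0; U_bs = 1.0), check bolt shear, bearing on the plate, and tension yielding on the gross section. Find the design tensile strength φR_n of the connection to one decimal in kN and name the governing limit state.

1273.0 kN (bolt shear governs)

Bolt shear: A_b = π(24)²/4 = 452.39 mm². φR_n = 0.75 × 469 × 452.39 × 4 × 2 = 1273.0 kN.
Bearing (25 mm plate, F_u = 450 MPa): end bolts L_c = 48 − 27/2 = 34.5, R_n = min(1.2×34.5×25×450, 2.4×24×25×450) = 465.75 kN/bolt; interior L_c = 90 − 27 = 63, R_n = 648 kN/bolt. φR_n = 0.75 × (1×465.75 + 3×648) = 1807.3 kN.
Tension yield (gross): A_g = 184×25 = 4600 mm². φR_n = 0.90 × 350 × 4600 = 1449.0 kN.
Governing: min(1273.0, 1807.3, 1449.0) = 1273.0 kN → bolt shear.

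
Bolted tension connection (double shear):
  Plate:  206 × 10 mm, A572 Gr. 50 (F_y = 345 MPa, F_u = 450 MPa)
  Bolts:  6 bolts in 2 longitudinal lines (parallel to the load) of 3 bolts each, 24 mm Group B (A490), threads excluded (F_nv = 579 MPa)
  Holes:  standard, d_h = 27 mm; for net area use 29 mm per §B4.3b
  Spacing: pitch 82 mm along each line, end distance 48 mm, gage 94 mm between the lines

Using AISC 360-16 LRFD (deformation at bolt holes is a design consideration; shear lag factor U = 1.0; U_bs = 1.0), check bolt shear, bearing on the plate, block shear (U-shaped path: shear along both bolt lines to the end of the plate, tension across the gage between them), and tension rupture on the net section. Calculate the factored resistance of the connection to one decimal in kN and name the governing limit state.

Bolt shear: A_b = π(24)²/4 = 452.39 mm². φR_n = 0.75 × 579 × 452.39 × 6 × 2 = 2357.4 kN.
Bearing (10 mm plate, F_u = 450 MPa): end bolts L_c = 48 − 27/2 = 34.5, R_n = min(1.2×34.5×10×450, 2.4×24×10×450) = 186.3 kN/bolt; interior L_c = 82 − 27 = 55, R_n = 259.2 kN/bolt. φR_n = 0.75 × (2×186.3 + 4×259.2) = 1057.1 kN.
Block shear: shear path 2×[48+2×82] = 2×212 mm, A_gv = 4240, A_nv = 2×(212 − 2.5×29)×10 = 2790 mm²; tension across gage: (94 − 1×29)×10 = 650 mm². R_n = min(0.6×450×2790, 0.6×345×4240) + 1.0×450×650 = min(753.3, 877.68) + 292.5 = 1045.8 kN. φR_n = 0.75 × 1045.8 = 784.4 kN.
Tension rupture (net): A_n = (206 − 2×29)×10 = 1480 mm² (U = 1.0, A_e = A_n). φR_n = 0.75 × 450 × 1480 = 499.5 kN.
Governing: min(2357.4, 1057.1, 784.4, 499.5) = 499.5 kN → net-section rupture.

499.5 kN (net-section rupture governs)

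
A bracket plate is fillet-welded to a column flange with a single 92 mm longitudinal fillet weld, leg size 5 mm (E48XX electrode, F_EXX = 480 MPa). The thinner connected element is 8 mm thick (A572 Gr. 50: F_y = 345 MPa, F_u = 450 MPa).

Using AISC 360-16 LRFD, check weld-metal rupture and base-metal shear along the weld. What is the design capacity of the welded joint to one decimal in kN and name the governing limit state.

Weld metal: throat = 0.707×5 = 3.535 mm, L = 92 mm. φR_n = 0.75 × 0.6 × 480 × 3.535 × 92 = 70.2 kN.
Base metal shear (8 mm plate): yield φR_n = 1.0×0.6×345×8×92 = 152.4 kN; rupture φR_n = 0.75×0.6×450×8×92 = 149.0 kN; take 149.0 kN (rupture).
Governing: min(70.2, 149.0) = 70.2 kN → weld metal.

70.2 kN (weld metal governs)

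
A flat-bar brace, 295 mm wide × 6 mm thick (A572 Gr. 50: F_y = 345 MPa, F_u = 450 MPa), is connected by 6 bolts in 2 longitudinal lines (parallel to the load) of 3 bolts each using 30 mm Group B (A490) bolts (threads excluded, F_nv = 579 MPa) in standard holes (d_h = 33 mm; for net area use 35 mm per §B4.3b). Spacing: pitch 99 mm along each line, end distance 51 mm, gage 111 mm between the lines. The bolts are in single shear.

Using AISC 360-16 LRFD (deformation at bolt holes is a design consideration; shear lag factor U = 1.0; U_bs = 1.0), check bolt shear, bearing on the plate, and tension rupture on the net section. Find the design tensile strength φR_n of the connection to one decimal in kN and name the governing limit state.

455.6 kN (net-section rupture governs)

Bolt shear: A_b = π(30)²/4 = 706.86 mm². φR_n = 0.75 × 579 × 706.86 × 6 × 1 = 1841.7 kN.
Bearing (6 mm plate, F_u = 450 MPa): end bolts L_c = 51 − 33/2 = 34.5, R_n = min(1.2×34.5×6×450, 2.4×30×6×450) = 111.78 kN/bolt; interior L_c = 99 − 33 = 66, R_n = 194.4 kN/bolt. φR_n = 0.75 × (2×111.78 + 4×194.4) = 750.9 kN.
Tension rupture (net): A_n = (295 − 2×35)×6 = 1350 mm² (U = 1.0, A_e = A_n). φR_n = 0.75 × 450 × 1350 = 455.6 kN.
Governing: min(1841.7, 750.9, 455.6) = 455.6 kN → net-section rupture.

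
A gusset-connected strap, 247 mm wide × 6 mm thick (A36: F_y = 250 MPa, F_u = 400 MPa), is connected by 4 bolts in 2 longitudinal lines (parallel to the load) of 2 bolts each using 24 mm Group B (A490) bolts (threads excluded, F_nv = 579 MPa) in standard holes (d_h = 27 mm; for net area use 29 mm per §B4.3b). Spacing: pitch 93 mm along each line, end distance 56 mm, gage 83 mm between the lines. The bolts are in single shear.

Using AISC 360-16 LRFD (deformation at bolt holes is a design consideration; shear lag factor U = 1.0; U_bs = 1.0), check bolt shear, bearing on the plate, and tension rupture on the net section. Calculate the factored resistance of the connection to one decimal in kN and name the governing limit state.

Bolt shear: A_b = π(24)²/4 = 452.39 mm². φR_n = 0.75 × 579 × 452.39 × 4 × 1 = 785.8 kN.
Bearing (6 mm plate, F_u = 400 MPa): end bolts L_c = 56 − 27/2 = 42.5, R_n = min(1.2×42.5×6×400, 2.4×24×6×400) = 122.4 kN/bolt; interior L_c = 93 − 27 = 66, R_n = 138.24 kN/bolt. φR_n = 0.75 × (2×122.4 + 2×138.24) = 391.0 kN.
Tension rupture (net): A_n = (247 − 2×29)×6 = 1134 mm² (U = 1.0, A_e = A_n). φR_n = 0.75 × 400 × 1134 = 340.2 kN.
Governing: min(785.8, 391.0, 340.2) = 340.2 kN → net-section rupture.

340.2 kN (net-section rupture governs)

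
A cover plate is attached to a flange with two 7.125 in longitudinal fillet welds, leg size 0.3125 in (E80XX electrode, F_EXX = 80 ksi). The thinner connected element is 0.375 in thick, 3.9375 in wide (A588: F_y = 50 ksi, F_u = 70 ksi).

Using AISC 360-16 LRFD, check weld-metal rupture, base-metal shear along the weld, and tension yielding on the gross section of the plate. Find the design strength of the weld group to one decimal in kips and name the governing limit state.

Weld metal: throat = 0.707×0.3125 = 0.22094 in, L = 2×7.125 = 14.25 in. φR_n = 0.75 × 0.6 × 80 × 0.22094 × 14.25 = 113.3 kips.
Base metal shear (0.375 in plate): yield φR_n = 1.0×0.6×50×0.375×14.25 = 160.3 kips; rupture φR_n = 0.75×0.6×70×0.375×14.25 = 168.3 kips; take 160.3 kips (yield).
Tension yield (gross): A_g = 3.9375×0.375 = 1.4766 in². φR_n = 0.90 × 50 × 1.4766 = 66.4 kips.
Governing: min(113.3, 160.3, 66.4) = 66.4 kips → gross-section yield.

66.4 kips (gross-section yield governs)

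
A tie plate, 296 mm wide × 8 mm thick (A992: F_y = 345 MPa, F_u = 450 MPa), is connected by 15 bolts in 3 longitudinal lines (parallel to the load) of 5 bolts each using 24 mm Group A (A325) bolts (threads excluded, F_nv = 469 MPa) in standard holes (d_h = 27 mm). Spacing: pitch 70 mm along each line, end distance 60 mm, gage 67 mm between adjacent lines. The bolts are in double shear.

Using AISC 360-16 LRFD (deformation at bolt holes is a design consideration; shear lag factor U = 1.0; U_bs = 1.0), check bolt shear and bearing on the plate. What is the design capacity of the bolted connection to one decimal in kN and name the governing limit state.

Bolt shear: A_b = π(24)²/4 = 452.39 mm². φR_n = 0.75 × 469 × 452.39 × 15 × 2 = 4773.8 kN.
Bearing (8 mm plate, F_u = 450 MPa): end bolts L_c = 60 − 27/2 = 46.5, R_n = min(1.2×46.5×8×450, 2.4×24×8×450) = 200.88 kN/bolt; interior L_c = 70 − 27 = 43, R_n = 185.76 kN/bolt. φR_n = 0.75 × (3×200.88 + 12×185.76) = 2123.8 kN.
Governing: min(4773.8, 2123.8) = 2123.8 kN → bearing.

2123.8 kN (bearing governs)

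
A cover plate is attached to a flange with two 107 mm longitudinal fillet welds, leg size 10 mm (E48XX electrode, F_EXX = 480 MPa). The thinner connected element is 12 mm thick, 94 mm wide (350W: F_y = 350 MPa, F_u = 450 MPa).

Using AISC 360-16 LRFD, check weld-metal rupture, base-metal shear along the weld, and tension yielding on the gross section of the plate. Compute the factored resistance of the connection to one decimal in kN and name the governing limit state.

Weld metal: throat = 0.707×10 = 7.07 mm, L = 2×107 = 214 mm. φR_n = 0.75 × 0.6 × 480 × 7.07 × 214 = 326.8 kN.
Base metal shear (12 mm plate): yield φR_n = 1.0×0.6×350×12×214 = 539.3 kN; rupture φR_n = 0.75×0.6×450×12×214 = 520.0 kN; take 520.0 kN (rupture).
Tension yield (gross): A_g = 94×12 = 1128 mm². φR_n = 0.90 × 350 × 1128 = 355.3 kN.
Governing: min(326.8, 520.0, 355.3) = 326.8 kN → weld metal.

326.8 kN (weld metal governs)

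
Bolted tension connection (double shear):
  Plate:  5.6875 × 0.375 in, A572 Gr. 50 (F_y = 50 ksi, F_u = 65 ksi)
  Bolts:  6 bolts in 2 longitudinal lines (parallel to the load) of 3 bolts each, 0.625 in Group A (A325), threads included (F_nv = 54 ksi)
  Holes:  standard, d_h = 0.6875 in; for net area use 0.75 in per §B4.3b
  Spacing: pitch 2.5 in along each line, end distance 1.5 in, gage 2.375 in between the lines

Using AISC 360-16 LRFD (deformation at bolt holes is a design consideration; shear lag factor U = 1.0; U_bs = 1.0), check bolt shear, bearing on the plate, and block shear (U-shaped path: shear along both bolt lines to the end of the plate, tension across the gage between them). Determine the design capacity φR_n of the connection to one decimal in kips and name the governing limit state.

Bolt shear: A_b = π(0.625)²/4 = 0.3068 in². φR_n = 0.75 × 54 × 0.3068 × 6 × 2 = 149.1 kips.
Bearing (0.375 in plate, F_u = 65 ksi): end bolts L_c = 1.5 − 0.6875/2 = 1.15625, R_n = min(1.2×1.15625×0.375×65, 2.4×0.625×0.375×65) = 33.82 kips/bolt; interior L_c = 2.5 − 0.6875 = 1.8125, R_n = 36.563 kips/bolt. φR_n = 0.75 × (2×33.82 + 4×36.563) = 160.4 kips.
Block shear: shear path 2×[1.5+2×2.5] = 2×6.5 in, A_gv = 4.875, A_nv = 2×(6.5 − 2.5×0.75)×0.375 = 3.4688 in²; tension across gage: (2.375 − 1×0.75)×0.375 = 0.60938 in². R_n = min(0.6×65×3.4688, 0.6×50×4.875) + 1.0×65×0.60938 = min(135.28, 146.25) + 39.61 = 174.89 kips. φR_n = 0.75 × 174.89 = 131.2 kips.
Governing: min(149.1, 160.4, 131.2) = 131.2 kips → block shear.

131.2 kips (block shear governs)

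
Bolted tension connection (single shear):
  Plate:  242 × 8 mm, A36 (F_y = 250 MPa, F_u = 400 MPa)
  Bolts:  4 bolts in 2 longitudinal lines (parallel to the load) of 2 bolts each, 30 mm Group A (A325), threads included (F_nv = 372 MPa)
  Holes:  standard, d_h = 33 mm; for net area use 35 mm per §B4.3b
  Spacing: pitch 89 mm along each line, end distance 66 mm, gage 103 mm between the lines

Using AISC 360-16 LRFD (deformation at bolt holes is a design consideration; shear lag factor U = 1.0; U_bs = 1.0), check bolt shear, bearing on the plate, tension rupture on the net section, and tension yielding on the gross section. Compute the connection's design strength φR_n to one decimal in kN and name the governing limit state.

Bolt shear: A_b = π(30)²/4 = 706.86 mm². φR_n = 0.75 × 372 × 706.86 × 4 × 1 = 788.9 kN.
Bearing (8 mm plate, F_u = 400 MPa): end bolts L_c = 66 − 33/2 = 49.5, R_n = min(1.2×49.5×8×400, 2.4×30×8×400) = 190.08 kN/bolt; interior L_c = 89 − 33 = 56, R_n = 215.04 kN/bolt. φR_n = 0.75 × (2×190.08 + 2×215.04) = 607.7 kN.
Tension rupture (net): A_n = (242 − 2×35)×8 = 1376 mm² (U = 1.0, A_e = A_n). φR_n = 0.75 × 400 × 1376 = 412.8 kN.
Tension yield (gross): A_g = 242×8 = 1936 mm². φR_n = 0.90 × 250 × 1936 = 435.6 kN.
Governing: min(788.9, 607.7, 412.8, 435.6) = 412.8 kN → net-section rupture.

412.8 kN (net-section rupture governs)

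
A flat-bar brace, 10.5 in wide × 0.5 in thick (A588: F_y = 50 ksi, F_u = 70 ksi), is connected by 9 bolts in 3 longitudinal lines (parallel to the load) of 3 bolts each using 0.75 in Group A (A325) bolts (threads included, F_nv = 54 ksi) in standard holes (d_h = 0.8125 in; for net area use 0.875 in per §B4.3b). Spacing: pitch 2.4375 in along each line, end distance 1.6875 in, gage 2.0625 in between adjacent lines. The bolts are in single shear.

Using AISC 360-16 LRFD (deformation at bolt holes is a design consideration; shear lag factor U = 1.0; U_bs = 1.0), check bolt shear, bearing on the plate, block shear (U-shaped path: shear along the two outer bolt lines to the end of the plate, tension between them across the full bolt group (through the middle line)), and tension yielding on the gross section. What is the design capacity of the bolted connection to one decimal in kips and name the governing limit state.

Bolt shear: A_b = π(0.75)²/4 = 0.44179 in². φR_n = 0.75 × 54 × 0.44179 × 9 × 1 = 161.0 kips.
Bearing (0.5 in plate, F_u = 70 ksi): end bolts L_c = 1.6875 − 0.8125/2 = 1.28125, R_n = min(1.2×1.28125×0.5×70, 2.4×0.75×0.5×70) = 53.813 kips/bolt; interior L_c = 2.4375 − 0.8125 = 1.625, R_n = 63 kips/bolt. φR_n = 0.75 × (3×53.813 + 6×63) = 404.6 kips.
Block shear: shear path 2×[1.6875+2×2.4375] = 2×6.5625 in, A_gv = 6.5625, A_nv = 2×(6.5625 − 2.5×0.875)×0.5 = 4.375 in²; tension across gage: (4.125 − 2×0.875)×0.5 = 1.1875 in². R_n = min(0.6×70×4.375, 0.6×50×6.5625) + 1.0×70×1.1875 = min(183.75, 196.88) + 83.125 = 266.88 kips. φR_n = 0.75 × 266.88 = 200.2 kips.
Tension yield (gross): A_g = 10.5×0.5 = 5.25 in². φR_n = 0.90 × 50 × 5.25 = 236.3 kips.
Governing: min(161.0, 404.6, 200.2, 236.3) = 161.0 kips → bolt shear.

161.0 kips (bolt shear governs)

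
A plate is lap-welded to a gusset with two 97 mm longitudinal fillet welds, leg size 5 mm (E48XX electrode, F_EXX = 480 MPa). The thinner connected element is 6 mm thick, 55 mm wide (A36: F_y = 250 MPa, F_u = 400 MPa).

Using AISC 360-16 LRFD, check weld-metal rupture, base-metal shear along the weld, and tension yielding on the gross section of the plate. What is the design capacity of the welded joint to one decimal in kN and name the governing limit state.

74.3 kN (gross-section yield governs)

Weld metal: throat = 0.707×5 = 3.535 mm, L = 2×97 = 194 mm. φR_n = 0.75 × 0.6 × 480 × 3.535 × 194 = 148.1 kN.
Base metal shear (6 mm plate): yield φR_n = 1.0×0.6×250×6×194 = 174.6 kN; rupture φR_n = 0.75×0.6×400×6×194 = 209.5 kN; take 174.6 kN (yield).
Tension yield (gross): A_g = 55×6 = 330 mm². φR_n = 0.90 × 250 × 330 = 74.3 kN.
Governing: min(148.1, 174.6, 74.3) = 74.3 kN → gross-section yield.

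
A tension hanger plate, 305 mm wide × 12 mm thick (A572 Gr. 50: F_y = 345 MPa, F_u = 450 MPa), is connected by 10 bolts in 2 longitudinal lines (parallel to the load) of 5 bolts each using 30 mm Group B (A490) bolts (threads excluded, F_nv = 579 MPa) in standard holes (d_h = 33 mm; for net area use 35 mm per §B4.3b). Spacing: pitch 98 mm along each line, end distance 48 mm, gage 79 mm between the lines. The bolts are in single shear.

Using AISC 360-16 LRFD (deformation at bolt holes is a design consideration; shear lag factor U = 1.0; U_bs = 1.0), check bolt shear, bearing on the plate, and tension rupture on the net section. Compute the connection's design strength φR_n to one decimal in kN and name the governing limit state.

951.8 kN (net-section rupture governs)

Bolt shear: A_b = π(30)²/4 = 706.86 mm². φR_n = 0.75 × 579 × 706.86 × 10 × 1 = 3069.5 kN.
Bearing (12 mm plate, F_u = 450 MPa): end bolts L_c = 48 − 33/2 = 31.5, R_n = min(1.2×31.5×12×450, 2.4×30×12×450) = 204.12 kN/bolt; interior L_c = 98 − 33 = 65, R_n = 388.8 kN/bolt. φR_n = 0.75 × (2×204.12 + 8×388.8) = 2639.0 kN.
Tension rupture (net): A_n = (305 − 2×35)×12 = 2820 mm² (U = 1.0, A_e = A_n). φR_n = 0.75 × 450 × 2820 = 951.8 kN.
Governing: min(3069.5, 2639.0, 951.8) = 951.8 kN → net-section rupture.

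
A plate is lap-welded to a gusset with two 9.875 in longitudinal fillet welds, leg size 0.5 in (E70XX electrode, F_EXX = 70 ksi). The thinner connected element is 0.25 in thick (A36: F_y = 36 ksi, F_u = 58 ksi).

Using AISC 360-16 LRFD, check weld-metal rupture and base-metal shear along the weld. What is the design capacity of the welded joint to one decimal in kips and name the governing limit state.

106.7 kips (base-metal shear governs)

Weld metal: throat = 0.707×0.5 = 0.3535 in, L = 2×9.875 = 19.75 in. φR_n = 0.75 × 0.6 × 70 × 0.3535 × 19.75 = 219.9 kips.
Base metal shear (0.25 in plate): yield φR_n = 1.0×0.6×36×0.25×19.75 = 106.7 kips; rupture φR_n = 0.75×0.6×58×0.25×19.75 = 128.9 kips; take 106.7 kips (yield).
Governing: min(219.9, 106.7) = 106.7 kips → base-metal shear.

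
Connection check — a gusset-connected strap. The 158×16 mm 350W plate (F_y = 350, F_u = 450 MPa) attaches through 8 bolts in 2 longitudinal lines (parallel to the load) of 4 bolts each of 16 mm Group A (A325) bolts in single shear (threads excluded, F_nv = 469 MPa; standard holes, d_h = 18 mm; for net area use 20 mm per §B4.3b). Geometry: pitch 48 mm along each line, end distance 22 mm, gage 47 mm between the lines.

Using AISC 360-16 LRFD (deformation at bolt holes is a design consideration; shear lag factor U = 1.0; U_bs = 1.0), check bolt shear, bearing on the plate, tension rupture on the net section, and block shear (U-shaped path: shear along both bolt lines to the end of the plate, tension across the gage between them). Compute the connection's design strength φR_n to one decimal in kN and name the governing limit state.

565.8 kN (bolt shear governs)

Bolt shear: A_b = π(16)²/4 = 201.06 mm². φR_n = 0.75 × 469 × 201.06 × 8 × 1 = 565.8 kN.
Bearing (16 mm plate, F_u = 450 MPa): end bolts L_c = 22 − 18/2 = 13, R_n = min(1.2×13×16×450, 2.4×16×16×450) = 112.32 kN/bolt; interior L_c = 48 − 18 = 30, R_n = 259.2 kN/bolt. φR_n = 0.75 × (2×112.32 + 6×259.2) = 1334.9 kN.
Tension rupture (net): A_n = (158 − 2×20)×16 = 1888 mm² (U = 1.0, A_e = A_n). φR_n = 0.75 × 450 × 1888 = 637.2 kN.
Block shear: shear path 2×[22+3×48] = 2×166 mm, A_gv = 5312, A_nv = 2×(166 − 3.5×20)×16 = 3072 mm²; tension across gage: (47 − 1×20)×16 = 432 mm². R_n = min(0.6×450×3072, 0.6×350×5312) + 1.0×450×432 = min(829.44, 1115.5) + 194.4 = 1023.8 kN. φR_n = 0.75 × 1023.8 = 767.9 kN.
Governing: min(565.8, 1334.9, 637.2, 767.9) = 565.8 kN → bolt shear.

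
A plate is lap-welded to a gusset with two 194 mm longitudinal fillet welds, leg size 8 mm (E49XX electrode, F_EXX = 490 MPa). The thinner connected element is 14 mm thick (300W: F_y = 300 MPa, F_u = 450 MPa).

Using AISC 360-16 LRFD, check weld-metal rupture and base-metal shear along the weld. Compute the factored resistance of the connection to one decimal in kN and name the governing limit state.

Weld metal: throat = 0.707×8 = 5.656 mm, L = 2×194 = 388 mm. φR_n = 0.75 × 0.6 × 490 × 5.656 × 388 = 483.9 kN.
Base metal shear (14 mm plate): yield φR_n = 1.0×0.6×300×14×388 = 977.8 kN; rupture φR_n = 0.75×0.6×450×14×388 = 1100.0 kN; take 977.8 kN (yield).
Governing: min(483.9, 977.8) = 483.9 kN → weld metal.

483.9 kN (weld metal governs)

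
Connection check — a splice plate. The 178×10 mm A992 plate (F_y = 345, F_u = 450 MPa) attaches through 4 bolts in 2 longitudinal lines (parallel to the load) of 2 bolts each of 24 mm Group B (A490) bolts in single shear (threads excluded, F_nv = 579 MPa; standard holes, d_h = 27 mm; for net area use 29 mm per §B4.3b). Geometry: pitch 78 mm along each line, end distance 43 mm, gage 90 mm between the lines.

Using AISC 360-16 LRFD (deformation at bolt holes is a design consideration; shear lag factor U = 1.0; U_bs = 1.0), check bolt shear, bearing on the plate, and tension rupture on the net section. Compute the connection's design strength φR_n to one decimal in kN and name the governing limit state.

405.0 kN (net-section rupture governs)

Bolt shear: A_b = π(24)²/4 = 452.39 mm². φR_n = 0.75 × 579 × 452.39 × 4 × 1 = 785.8 kN.
Bearing (10 mm plate, F_u = 450 MPa): end bolts L_c = 43 − 27/2 = 29.5, R_n = min(1.2×29.5×10×450, 2.4×24×10×450) = 159.3 kN/bolt; interior L_c = 78 − 27 = 51, R_n = 259.2 kN/bolt. φR_n = 0.75 × (2×159.3 + 2×259.2) = 627.8 kN.
Tension rupture (net): A_n = (178 − 2×29)×10 = 1200 mm² (U = 1.0, A_e = A_n). φR_n = 0.75 × 450 × 1200 = 405.0 kN.
Governing: min(785.8, 627.8, 405.0) = 405.0 kN → net-section rupture.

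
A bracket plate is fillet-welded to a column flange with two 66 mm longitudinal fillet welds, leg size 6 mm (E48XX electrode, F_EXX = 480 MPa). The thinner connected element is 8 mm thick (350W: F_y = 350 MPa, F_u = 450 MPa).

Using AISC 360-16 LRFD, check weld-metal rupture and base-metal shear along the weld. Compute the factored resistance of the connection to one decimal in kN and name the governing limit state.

120.9 kN (weld metal governs)

Weld metal: throat = 0.707×6 = 4.242 mm, L = 2×66 = 132 mm. φR_n = 0.75 × 0.6 × 480 × 4.242 × 132 = 120.9 kN.
Base metal shear (8 mm plate): yield φR_n = 1.0×0.6×350×8×132 = 221.8 kN; rupture φR_n = 0.75×0.6×450×8×132 = 213.8 kN; take 213.8 kN (rupture).
Governing: min(120.9, 213.8) = 120.9 kN → weld metal.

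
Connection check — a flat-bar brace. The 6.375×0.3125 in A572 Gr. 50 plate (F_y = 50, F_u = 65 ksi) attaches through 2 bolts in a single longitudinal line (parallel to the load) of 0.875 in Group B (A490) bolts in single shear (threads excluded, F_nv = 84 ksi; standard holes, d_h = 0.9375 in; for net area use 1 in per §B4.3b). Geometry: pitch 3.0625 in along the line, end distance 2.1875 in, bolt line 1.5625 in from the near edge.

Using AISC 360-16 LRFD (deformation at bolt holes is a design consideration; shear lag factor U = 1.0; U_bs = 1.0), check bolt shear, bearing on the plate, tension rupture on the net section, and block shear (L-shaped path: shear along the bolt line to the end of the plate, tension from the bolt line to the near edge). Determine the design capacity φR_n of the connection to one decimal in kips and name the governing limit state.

50.5 kips (block shear governs)

Bolt shear: A_b = π(0.875)²/4 = 0.60132 in². φR_n = 0.75 × 84 × 0.60132 × 2 × 1 = 75.8 kips.
Bearing (0.3125 in plate, F_u = 65 ksi): end bolts L_c = 2.1875 − 0.9375/2 = 1.71875, R_n = min(1.2×1.71875×0.3125×65, 2.4×0.875×0.3125×65) = 41.895 kips/bolt; interior L_c = 3.0625 − 0.9375 = 2.125, R_n = 42.656 kips/bolt. φR_n = 0.75 × (1×41.895 + 1×42.656) = 63.4 kips.
Tension rupture (net): A_n = (6.375 − 1×1)×0.3125 = 1.6797 in² (U = 1.0, A_e = A_n). φR_n = 0.75 × 65 × 1.6797 = 81.9 kips.
Block shear: shear path 1×[2.1875+1×3.0625] = 1×5.25 in, A_gv = 1.6406, A_nv = 1×(5.25 − 1.5×1)×0.3125 = 1.1719 in²; tension to near edge: (1.5625 − 0.5×1)×0.3125 = 0.33203 in². R_n = min(0.6×65×1.1719, 0.6×50×1.6406) + 1.0×65×0.33203 = min(45.704, 49.218) + 21.582 = 67.286 kips. φR_n = 0.75 × 67.286 = 50.5 kips.
Governing: min(75.8, 63.4, 81.9, 50.5) = 50.5 kips → block shear.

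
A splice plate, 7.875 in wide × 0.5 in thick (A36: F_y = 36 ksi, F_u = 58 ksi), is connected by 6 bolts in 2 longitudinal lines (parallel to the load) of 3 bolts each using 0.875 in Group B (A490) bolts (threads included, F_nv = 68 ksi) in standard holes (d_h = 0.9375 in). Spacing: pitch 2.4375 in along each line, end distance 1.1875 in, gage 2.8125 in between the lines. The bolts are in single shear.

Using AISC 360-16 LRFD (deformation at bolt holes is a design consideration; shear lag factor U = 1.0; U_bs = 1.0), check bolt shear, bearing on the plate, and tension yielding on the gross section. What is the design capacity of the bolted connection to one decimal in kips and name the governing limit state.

127.6 kips (gross-section yield governs)

Bolt shear: A_b = π(0.875)²/4 = 0.60132 in². φR_n = 0.75 × 68 × 0.60132 × 6 × 1 = 184.0 kips.
Bearing (0.5 in plate, F_u = 58 ksi): end bolts L_c = 1.1875 − 0.9375/2 = 0.71875, R_n = min(1.2×0.71875×0.5×58, 2.4×0.875×0.5×58) = 25.013 kips/bolt; interior L_c = 2.4375 − 0.9375 = 1.5, R_n = 52.2 kips/bolt. φR_n = 0.75 × (2×25.013 + 4×52.2) = 194.1 kips.
Tension yield (gross): A_g = 7.875×0.5 = 3.9375 in². φR_n = 0.90 × 36 × 3.9375 = 127.6 kips.
Governing: min(184.0, 194.1, 127.6) = 127.6 kips → gross-section yield.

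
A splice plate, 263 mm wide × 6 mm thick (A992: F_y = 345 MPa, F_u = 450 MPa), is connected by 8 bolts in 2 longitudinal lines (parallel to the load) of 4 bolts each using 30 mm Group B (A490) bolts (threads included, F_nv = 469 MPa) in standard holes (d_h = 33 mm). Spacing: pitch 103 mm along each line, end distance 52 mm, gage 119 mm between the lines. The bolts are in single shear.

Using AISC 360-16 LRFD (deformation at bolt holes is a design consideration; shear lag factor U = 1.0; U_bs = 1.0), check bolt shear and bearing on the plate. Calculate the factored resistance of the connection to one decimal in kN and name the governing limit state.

1047.3 kN (bearing governs)

Bolt shear: A_b = π(30)²/4 = 706.86 mm². φR_n = 0.75 × 469 × 706.86 × 8 × 1 = 1989.1 kN.
Bearing (6 mm plate, F_u = 450 MPa): end bolts L_c = 52 − 33/2 = 35.5, R_n = min(1.2×35.5×6×450, 2.4×30×6×450) = 115.02 kN/bolt; interior L_c = 103 − 33 = 70, R_n = 194.4 kN/bolt. φR_n = 0.75 × (2×115.02 + 6×194.4) = 1047.3 kN.
Governing: min(1989.1, 1047.3) = 1047.3 kN → bearing.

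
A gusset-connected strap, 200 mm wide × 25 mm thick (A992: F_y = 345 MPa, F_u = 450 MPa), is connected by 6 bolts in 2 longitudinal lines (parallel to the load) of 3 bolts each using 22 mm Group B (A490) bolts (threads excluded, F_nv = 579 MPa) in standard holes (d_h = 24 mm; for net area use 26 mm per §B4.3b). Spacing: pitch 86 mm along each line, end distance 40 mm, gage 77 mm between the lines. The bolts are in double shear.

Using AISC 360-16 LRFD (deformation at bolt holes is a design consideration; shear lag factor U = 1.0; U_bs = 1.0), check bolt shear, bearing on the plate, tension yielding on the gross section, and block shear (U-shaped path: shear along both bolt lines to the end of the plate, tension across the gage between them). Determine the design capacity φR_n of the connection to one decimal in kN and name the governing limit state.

1552.5 kN (gross-section yield governs)

Bolt shear: A_b = π(22)²/4 = 380.13 mm². φR_n = 0.75 × 579 × 380.13 × 6 × 2 = 1980.9 kN.
Bearing (25 mm plate, F_u = 450 MPa): end bolts L_c = 40 − 24/2 = 28, R_n = min(1.2×28×25×450, 2.4×22×25×450) = 378 kN/bolt; interior L_c = 86 − 24 = 62, R_n = 594 kN/bolt. φR_n = 0.75 × (2×378 + 4×594) = 2349.0 kN.
Tension yield (gross): A_g = 200×25 = 5000 mm². φR_n = 0.90 × 345 × 5000 = 1552.5 kN.
Block shear: shear path 2×[40+2×86] = 2×212 mm, A_gv = 10600, A_nv = 2×(212 − 2.5×26)×25 = 7350 mm²; tension across gage: (77 − 1×26)×25 = 1275 mm². R_n = min(0.6×450×7350, 0.6×345×10600) + 1.0×450×1275 = min(1984.5, 2194.2) + 573.75 = 2558.3 kN. φR_n = 0.75 × 2558.3 = 1918.7 kN.
Governing: min(1980.9, 2349.0, 1552.5, 1918.7) = 1552.5 kN → gross-section yield.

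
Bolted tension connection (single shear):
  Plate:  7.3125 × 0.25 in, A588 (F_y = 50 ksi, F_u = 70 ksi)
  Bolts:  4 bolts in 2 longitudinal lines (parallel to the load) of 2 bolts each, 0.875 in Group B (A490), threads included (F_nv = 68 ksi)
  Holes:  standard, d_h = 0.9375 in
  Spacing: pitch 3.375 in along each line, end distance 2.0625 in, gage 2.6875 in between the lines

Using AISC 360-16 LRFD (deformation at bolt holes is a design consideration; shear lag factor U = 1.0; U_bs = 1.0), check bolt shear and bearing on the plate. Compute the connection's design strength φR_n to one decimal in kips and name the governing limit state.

105.3 kips (bearing governs)

Bolt shear: A_b = π(0.875)²/4 = 0.60132 in². φR_n = 0.75 × 68 × 0.60132 × 4 × 1 = 122.7 kips.
Bearing (0.25 in plate, F_u = 70 ksi): end bolts L_c = 2.0625 − 0.9375/2 = 1.59375, R_n = min(1.2×1.59375×0.25×70, 2.4×0.875×0.25×70) = 33.469 kips/bolt; interior L_c = 3.375 − 0.9375 = 2.4375, R_n = 36.75 kips/bolt. φR_n = 0.75 × (2×33.469 + 2×36.75) = 105.3 kips.
Governing: min(122.7, 105.3) = 105.3 kips → bearing.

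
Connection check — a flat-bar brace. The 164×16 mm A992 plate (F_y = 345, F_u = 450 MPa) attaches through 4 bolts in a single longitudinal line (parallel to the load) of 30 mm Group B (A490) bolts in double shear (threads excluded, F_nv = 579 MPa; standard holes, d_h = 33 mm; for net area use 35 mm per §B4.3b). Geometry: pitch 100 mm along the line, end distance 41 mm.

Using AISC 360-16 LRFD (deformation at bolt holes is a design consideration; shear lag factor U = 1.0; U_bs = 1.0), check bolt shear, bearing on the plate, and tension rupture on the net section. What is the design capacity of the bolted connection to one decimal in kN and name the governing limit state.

696.6 kN (net-section rupture governs)

Bolt shear: A_b = π(30)²/4 = 706.86 mm². φR_n = 0.75 × 579 × 706.86 × 4 × 2 = 2455.6 kN.
Bearing (16 mm plate, F_u = 450 MPa): end bolts L_c = 41 − 33/2 = 24.5, R_n = min(1.2×24.5×16×450, 2.4×30×16×450) = 211.68 kN/bolt; interior L_c = 100 − 33 = 67, R_n = 518.4 kN/bolt. φR_n = 0.75 × (1×211.68 + 3×518.4) = 1325.2 kN.
Tension rupture (net): A_n = (164 − 1×35)×16 = 2064 mm² (U = 1.0, A_e = A_n). φR_n = 0.75 × 450 × 2064 = 696.6 kN.
Governing: min(2455.6, 1325.2, 696.6) = 696.6 kN → net-section rupture.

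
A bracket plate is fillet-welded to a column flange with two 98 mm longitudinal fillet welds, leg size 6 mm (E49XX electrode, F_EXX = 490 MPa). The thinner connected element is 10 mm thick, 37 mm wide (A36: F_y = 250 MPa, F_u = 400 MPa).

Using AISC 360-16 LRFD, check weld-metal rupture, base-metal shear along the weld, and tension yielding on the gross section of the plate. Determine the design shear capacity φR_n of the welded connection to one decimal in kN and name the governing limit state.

83.3 kN (gross-section yield governs)

Weld metal: throat = 0.707×6 = 4.242 mm, L = 2×98 = 196 mm. φR_n = 0.75 × 0.6 × 490 × 4.242 × 196 = 183.3 kN.
Base metal shear (10 mm plate): yield φR_n = 1.0×0.6×250×10×196 = 294.0 kN; rupture φR_n = 0.75×0.6×400×10×196 = 352.8 kN; take 294.0 kN (yield).
Tension yield (gross): A_g = 37×10 = 370 mm². φR_n = 0.90 × 250 × 370 = 83.3 kN.
Governing: min(183.3, 294.0, 83.3) = 83.3 kN → gross-section yield.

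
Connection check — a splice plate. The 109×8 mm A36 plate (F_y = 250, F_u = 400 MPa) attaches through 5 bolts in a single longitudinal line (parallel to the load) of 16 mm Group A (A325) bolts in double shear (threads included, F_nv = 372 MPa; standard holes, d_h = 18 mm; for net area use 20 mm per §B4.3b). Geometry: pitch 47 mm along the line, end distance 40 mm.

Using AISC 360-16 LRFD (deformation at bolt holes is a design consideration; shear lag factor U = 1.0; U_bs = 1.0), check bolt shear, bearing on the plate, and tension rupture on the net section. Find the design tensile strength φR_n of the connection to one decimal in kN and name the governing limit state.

213.6 kN (net-section rupture governs)

Bolt shear: A_b = π(16)²/4 = 201.06 mm². φR_n = 0.75 × 372 × 201.06 × 5 × 2 = 561.0 kN.
Bearing (8 mm plate, F_u = 400 MPa): end bolts L_c = 40 − 18/2 = 31, R_n = min(1.2×31×8×400, 2.4×16×8×400) = 119.04 kN/bolt; interior L_c = 47 − 18 = 29, R_n = 111.36 kN/bolt. φR_n = 0.75 × (1×119.04 + 4×111.36) = 423.4 kN.
Tension rupture (net): A_n = (109 − 1×20)×8 = 712 mm² (U = 1.0, A_e = A_n). φR_n = 0.75 × 400 × 712 = 213.6 kN.
Governing: min(561.0, 423.4, 213.6) = 213.6 kN → net-section rupture.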